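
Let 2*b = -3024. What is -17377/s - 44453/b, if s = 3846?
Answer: 24115369/969192 ≈ 24.882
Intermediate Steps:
b = -1512 (b = (½)*(-3024) = -1512)
-17377/s - 44453/b = -17377/3846 - 44453/(-1512) = -17377*1/3846 - 44453*(-1/1512) = -17377/3846 + 44453/1512 = 24115369/969192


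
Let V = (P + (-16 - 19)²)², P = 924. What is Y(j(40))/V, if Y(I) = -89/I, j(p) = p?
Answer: -89/184728040 ≈ -4.8179e-7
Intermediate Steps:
V = 4618201 (V = (924 + (-16 - 19)²)² = (924 + (-35)²)² = (924 + 1225)² = 2149² = 4618201)
Y(j(40))/V = -89/40/4618201 = -89*1/40*(1/4618201) = -89/40*1/4618201 = -89/184728040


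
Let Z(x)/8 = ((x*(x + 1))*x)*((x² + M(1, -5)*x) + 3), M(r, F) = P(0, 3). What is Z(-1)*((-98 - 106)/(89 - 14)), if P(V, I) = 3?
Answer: 0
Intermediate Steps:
M(r, F) = 3
Z(x) = 8*x²*(1 + x)*(3 + x² + 3*x) (Z(x) = 8*(((x*(x + 1))*x)*((x² + 3*x) + 3)) = 8*(((x*(1 + x))*x)*(3 + x² + 3*x)) = 8*((x²*(1 + x))*(3 + x² + 3*x)) = 8*(x²*(1 + x)*(3 + x² + 3*x)) = 8*x²*(1 + x)*(3 + x² + 3*x))
Z(-1)*((-98 - 106)/(89 - 14)) = (8*(-1)²*(3 + (-1)³ + 4*(-1)² + 6*(-1)))*((-98 - 106)/(89 - 14)) = (8*1*(3 - 1 + 4*1 - 6))*(-204/75) = (8*1*(3 - 1 + 4 - 6))*(-204*1/75) = (8*1*0)*(-68/25) = 0*(-68/25) = 0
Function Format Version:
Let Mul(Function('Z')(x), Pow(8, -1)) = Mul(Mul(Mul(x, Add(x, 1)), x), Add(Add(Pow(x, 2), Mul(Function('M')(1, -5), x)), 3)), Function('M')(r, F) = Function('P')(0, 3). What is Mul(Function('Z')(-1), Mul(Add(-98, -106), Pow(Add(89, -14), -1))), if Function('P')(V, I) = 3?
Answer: 0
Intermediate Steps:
Function('M')(r, F) = 3
Function('Z')(x) = Mul(8, Pow(x, 2), Add(1, x), Add(3, Pow(x, 2), Mul(3, x))) (Function('Z')(x) = Mul(8, Mul(Mul(Mul(x, Add(x, 1)), x), Add(Add(Pow(x, 2), Mul(3, x)), 3))) = Mul(8, Mul(Mul(Mul(x, Add(1, x)), x), Add(3, Pow(x, 2), Mul(3, x)))) = Mul(8, Mul(Mul(Pow(x, 2), Add(1, x)), Add(3, Pow(x, 2), Mul(3, x)))) = Mul(8, Mul(Pow(x, 2), Add(1, x), Add(3, Pow(x, 2), Mul(3, x)))) = Mul(8, Pow(x, 2), Add(1, x), Add(3, Pow(x, 2), Mul(3, x))))
Mul(Function('Z')(-1), Mul(Add(-98, -106), Pow(Add(89, -14), -1))) = Mul(Mul(8, Pow(-1, 2), Add(3, Pow(-1, 3), Mul(4, Pow(-1, 2)), Mul(6, -1))), Mul(Add(-98, -106), Pow(Add(89, -14), -1))) = Mul(Mul(8, 1, Add(3, -1, Mul(4, 1), -6)), Mul(-204, Pow(75, -1))) = Mul(Mul(8, 1, Add(3, -1, 4, -6)), Mul(-204, Rational(1, 75))) = Mul(Mul(8, 1, 0), Rational(-68, 25)) = Mul(0, Rational(-68, 25)) = 0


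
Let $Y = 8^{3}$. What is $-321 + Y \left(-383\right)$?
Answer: $-196417$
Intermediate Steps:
$Y = 512$
$-321 + Y \left(-383\right) = -321 + 512 \left(-383\right) = -321 - 196096 = -196417$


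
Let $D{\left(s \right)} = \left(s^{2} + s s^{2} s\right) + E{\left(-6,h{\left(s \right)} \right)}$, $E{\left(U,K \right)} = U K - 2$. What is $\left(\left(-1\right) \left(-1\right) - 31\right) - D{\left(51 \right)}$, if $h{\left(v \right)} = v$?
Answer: $-6767524$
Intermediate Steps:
$E{\left(U,K \right)} = -2 + K U$ ($E{\left(U,K \right)} = K U - 2 = -2 + K U$)
$D{\left(s \right)} = -2 + s^{2} + s^{4} - 6 s$ ($D{\left(s \right)} = \left(s^{2} + s s^{2} s\right) + \left(-2 + s \left(-6\right)\right) = \left(s^{2} + s^{3} s\right) - \left(2 + 6 s\right) = \left(s^{2} + s^{4}\right) - \left(2 + 6 s\right) = -2 + s^{2} + s^{4} - 6 s$)
$\left(\left(-1\right) \left(-1\right) - 31\right) - D{\left(51 \right)} = \left(\left(-1\right) \left(-1\right) - 31\right) - \left(-2 + 51^{2} + 51^{4} - 306\right) = \left(1 - 31\right) - \left(-2 + 2601 + 6765201 - 306\right) = -30 - 6767494 = -6767524$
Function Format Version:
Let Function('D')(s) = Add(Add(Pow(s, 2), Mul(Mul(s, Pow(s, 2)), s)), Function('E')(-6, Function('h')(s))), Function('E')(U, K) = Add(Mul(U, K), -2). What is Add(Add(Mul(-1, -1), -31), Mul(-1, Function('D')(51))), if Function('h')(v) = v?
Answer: -6767524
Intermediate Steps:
Function('E')(U, K) = Add(-2, Mul(K, U)) (Function('E')(U, K) = Add(Mul(K, U), -2) = Add(-2, Mul(K, U)))
Function('D')(s) = Add(-2, Pow(s, 2), Pow(s, 4), Mul(-6, s)) (Function('D')(s) = Add(Add(Pow(s, 2), Mul(Mul(s, Pow(s, 2)), s)), Add(-2, Mul(s, -6))) = Add(Add(Pow(s, 2), Mul(Pow(s, 3), s)), Add(-2, Mul(-6, s))) = Add(Add(Pow(s, 2), Pow(s, 4)), Add(-2, Mul(-6, s))) = Add(-2, Pow(s, 2), Pow(s, 4), Mul(-6, s)))
Add(Add(Mul(-1, -1), -31), Mul(-1, Function('D')(51))) = Add(Add(Mul(-1, -1), -31), Mul(-1, Add(-2, Pow(51, 2), Pow(51, 4), Mul(-6, 51)))) = Add(Add(1, -31), Mul(-1, Add(-2, 2601, 6765201, -306))) = Add(-30, Mul(-1, 6767494)) = Add(-30, -6767494) = -6767524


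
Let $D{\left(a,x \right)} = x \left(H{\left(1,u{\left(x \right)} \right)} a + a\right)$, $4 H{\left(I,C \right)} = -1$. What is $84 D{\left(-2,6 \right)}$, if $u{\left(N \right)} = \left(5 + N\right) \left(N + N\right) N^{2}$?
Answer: $-756$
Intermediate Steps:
$u{\left(N \right)} = 2 N^{3} \left(5 + N\right)$ ($u{\left(N \right)} = \left(5 + N\right) 2 N N^{2} = 2 N \left(5 + N\right) N^{2} = 2 N^{3} \left(5 + N\right)$)
$H{\left(I,C \right)} = - \frac{1}{4}$ ($H{\left(I,C \right)} = \frac{1}{4} \left(-1\right) = - \frac{1}{4}$)
$D{\left(a,x \right)} = \frac{3 a x}{4}$ ($D{\left(a,x \right)} = x \left(- \frac{a}{4} + a\right) = x \frac{3 a}{4} = \frac{3 a x}{4}$)
$84 D{\left(-2,6 \right)} = 84 \cdot \frac{3}{4} \left(-2\right) 6 = 84 \left(-9\right) = -756$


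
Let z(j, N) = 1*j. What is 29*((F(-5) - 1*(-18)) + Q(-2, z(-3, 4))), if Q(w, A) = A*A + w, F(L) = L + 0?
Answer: 580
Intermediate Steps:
F(L) = L
z(j, N) = j
Q(w, A) = w + A**2 (Q(w, A) = A**2 + w = w + A**2)
29*((F(-5) - 1*(-18)) + Q(-2, z(-3, 4))) = 29*((-5 - 1*(-18)) + (-2 + (-3)**2)) = 29*((-5 + 18) + (-2 + 9)) = 29*(13 + 7) = 29*20 = 580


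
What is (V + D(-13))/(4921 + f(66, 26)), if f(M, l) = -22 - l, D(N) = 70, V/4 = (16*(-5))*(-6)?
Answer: 1990/4873 ≈ 0.40837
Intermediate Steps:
V = 1920 (V = 4*((16*(-5))*(-6)) = 4*(-80*(-6)) = 4*480 = 1920)
(V + D(-13))/(4921 + f(66, 26)) = (1920 + 70)/(4921 + (-22 - 1*26)) = 1990/(4921 + (-22 - 26)) = 1990/(4921 - 48) = 1990/4873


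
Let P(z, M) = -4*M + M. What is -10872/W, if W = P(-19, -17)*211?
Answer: -3624/3587 ≈ -1.0103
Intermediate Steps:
P(z, M) = -3*M
W = 10761 (W = -3*(-17)*211 = 51*211 = 10761)
-10872/W = -10872/10761 = -10872*1/10761 = -3624/3587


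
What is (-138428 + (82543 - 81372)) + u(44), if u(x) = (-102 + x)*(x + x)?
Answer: -142361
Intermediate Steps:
u(x) = 2*x*(-102 + x) (u(x) = (-102 + x)*(2*x) = 2*x*(-102 + x))
(-138428 + (82543 - 81372)) + u(44) = (-138428 + (82543 - 81372)) + 2*44*(-102 + 44) = (-138428 + 1171) + 2*44*(-58) = -137257 - 5104 = -142361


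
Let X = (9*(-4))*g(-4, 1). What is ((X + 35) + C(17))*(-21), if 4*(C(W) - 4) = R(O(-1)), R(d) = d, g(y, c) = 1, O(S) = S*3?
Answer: -189/4 ≈ -47.250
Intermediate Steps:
O(S) = 3*S
C(W) = 13/4 (C(W) = 4 + (3*(-1))/4 = 4 + (1/4)*(-3) = 4 - 3/4 = 13/4)
X = -36 (X = (9*(-4))*1 = -36*1 = -36)
((X + 35) + C(17))*(-21) = ((-36 + 35) + 13/4)*(-21) = (-1 + 13/4)*(-21) = (9/4)*(-21) = -189/4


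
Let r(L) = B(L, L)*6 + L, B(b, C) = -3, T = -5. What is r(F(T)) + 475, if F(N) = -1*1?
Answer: 456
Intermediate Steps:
F(N) = -1
r(L) = -18 + L (r(L) = -3*6 + L = -18 + L)
r(F(T)) + 475 = (-18 - 1) + 475 = -19 + 475 = 456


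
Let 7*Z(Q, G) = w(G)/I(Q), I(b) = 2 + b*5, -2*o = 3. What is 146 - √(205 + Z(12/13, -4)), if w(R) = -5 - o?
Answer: 146 - √1515621/86 ≈ 131.68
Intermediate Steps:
o = -3/2 (o = -½*3 = -3/2 ≈ -1.5000)
w(R) = -7/2 (w(R) = -5 - 1*(-3/2) = -5 + 3/2 = -7/2)
I(b) = 2 + 5*b
Z(Q, G) = -1/(2*(2 + 5*Q)) (Z(Q, G) = (-7/(2*(2 + 5*Q)))/7 = -1/(2*(2 + 5*Q)))
146 - √(205 + Z(12/13, -4)) = 146 - √(205 - 1/(4 + 10*(12/13))) = 146 - √(205 - 1/(4 + 120/13)) = 146 - √(205 - 1/172/13) = 146 - √(205 - 1*13/172) = 146 - √(205 - 13/172) = 146 - √(35247/172) = 146 - √1515621/86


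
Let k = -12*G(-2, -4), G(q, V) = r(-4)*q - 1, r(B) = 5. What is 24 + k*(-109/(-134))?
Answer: 8802/67 ≈ 131.37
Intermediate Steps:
G(q, V) = -1 + 5*q (G(q, V) = 5*q - 1 = -1 + 5*q)
k = 132 (k = -12*(-1 + 5*(-2)) = -12*(-1 - 10) = -12*(-11) = 132)
24 + k*(-109/(-134)) = 24 + 132*(-109/(-134)) = 24 + 132*(-109*(-1/134)) = 24 + 132*(109/134) = 24 + 7194/67 = 8802/67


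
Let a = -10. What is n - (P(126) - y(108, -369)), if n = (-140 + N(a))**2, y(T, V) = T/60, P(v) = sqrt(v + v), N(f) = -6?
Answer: 106589/5 - 6*sqrt(7) ≈ 21302.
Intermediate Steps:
P(v) = sqrt(2)*sqrt(v) (P(v) = sqrt(2*v) = sqrt(2)*sqrt(v))
y(T, V) = T/60 (y(T, V) = T*(1/60) = T/60)
n = 21316 (n = (-140 - 6)**2 = (-146)**2 = 21316)
n - (P(126) - y(108, -369)) = 21316 - (sqrt(2)*sqrt(126) - 108/60) = 21316 - (sqrt(2)*(3*sqrt(14)) - 1*9/5) = 21316 - (6*sqrt(7) - 9/5) = 21316 - (-9/5 + 6*sqrt(7)) = 21316 + (9/5 - 6*sqrt(7)) = 106589/5 - 6*sqrt(7)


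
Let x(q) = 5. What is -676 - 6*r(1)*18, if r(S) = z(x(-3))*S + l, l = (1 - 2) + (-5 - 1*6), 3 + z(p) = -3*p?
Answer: 2564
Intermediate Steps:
z(p) = -3 - 3*p
l = -12 (l = -1 + (-5 - 6) = -1 - 11 = -12)
r(S) = -12 - 18*S (r(S) = (-3 - 3*5)*S - 12 = (-3 - 15)*S - 12 = -18*S - 12 = -12 - 18*S)
-676 - 6*r(1)*18 = -676 - 6*(-12 - 18*1)*18 = -676 - 6*(-12 - 18)*18 = -676 - 6*(-30)*18 = -676 + 180*18 = -676 + 3240 = 2564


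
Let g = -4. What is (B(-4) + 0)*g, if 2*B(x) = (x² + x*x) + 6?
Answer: -76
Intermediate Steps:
B(x) = 3 + x² (B(x) = ((x² + x*x) + 6)/2 = ((x² + x²) + 6)/2 = (2*x² + 6)/2 = (6 + 2*x²)/2 = 3 + x²)
(B(-4) + 0)*g = ((3 + (-4)²) + 0)*(-4) = ((3 + 16) + 0)*(-4) = (19 + 0)*(-4) = 19*(-4) = -76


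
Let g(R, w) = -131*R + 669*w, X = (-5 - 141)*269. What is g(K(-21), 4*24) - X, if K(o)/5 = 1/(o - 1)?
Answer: 2277611/22 ≈ 1.0353e+5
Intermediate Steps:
K(o) = 5/(-1 + o) (K(o) = 5/(o - 1) = 5/(-1 + o))
X = -39274 (X = -146*269 = -39274)
g(K(-21), 4*24) - X = (-655/(-1 - 21) + 669*(4*24)) - 1*(-39274) = (-655/(-22) + 669*96) + 39274 = (-655*(-1)/22 + 64224) + 39274 = (-131*(-5/22) + 64224) + 39274 = (655/22 + 64224) + 39274 = 1413583/22 + 39274 = 2277611/22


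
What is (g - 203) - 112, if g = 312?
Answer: -3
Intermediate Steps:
(g - 203) - 112 = (312 - 203) - 112 = 109 - 112 = -3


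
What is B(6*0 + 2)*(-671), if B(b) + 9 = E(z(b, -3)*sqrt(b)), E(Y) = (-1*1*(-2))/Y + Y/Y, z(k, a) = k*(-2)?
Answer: 5368 + 671*sqrt(2)/4 ≈ 5605.2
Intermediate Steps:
z(k, a) = -2*k
E(Y) = 1 + 2/Y (E(Y) = (-1*(-2))/Y + 1 = 2/Y + 1 = 1 + 2/Y)
B(b) = -9 - (2 - 2*b**(3/2))/(2*b**(3/2)) (B(b) = -9 + (2 + (-2*b)*sqrt(b))/(((-2*b)*sqrt(b))) = -9 + (2 - 2*b**(3/2))/((-2*b**(3/2))) = -9 + (-1/(2*b**(3/2)))*(2 - 2*b**(3/2)) = -9 - (2 - 2*b**(3/2))/(2*b**(3/2)))
B(6*0 + 2)*(-671) = (-8 - 1/(6*0 + 2)**(3/2))*(-671) = (-8 - 1/(0 + 2)**(3/2))*(-671) = (-8 - 1/2**(3/2))*(-671) = (-8 - sqrt(2)/4)*(-671) = 5368 + 671*sqrt(2)/4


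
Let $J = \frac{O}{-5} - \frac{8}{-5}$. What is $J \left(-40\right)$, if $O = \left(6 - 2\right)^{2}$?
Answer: $64$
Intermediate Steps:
$O = 16$ ($O = 4^{2} = 16$)
$J = - \frac{8}{5}$ ($J = \frac{16}{-5} - \frac{8}{-5} = 16 \left(- \frac{1}{5}\right) - - \frac{8}{5} = - \frac{16}{5} + \frac{8}{5} = - \frac{8}{5} \approx -1.6$)
$J \left(-40\right) = \left(- \frac{8}{5}\right) \left(-40\right) = 64$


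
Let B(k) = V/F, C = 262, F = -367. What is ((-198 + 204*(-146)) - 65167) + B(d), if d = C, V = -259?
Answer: -34919424/367 ≈ -95148.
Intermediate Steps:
d = 262
B(k) = 259/367 (B(k) = -259/(-367) = -259*(-1/367) = 259/367)
((-198 + 204*(-146)) - 65167) + B(d) = ((-198 + 204*(-146)) - 65167) + 259/367 = ((-198 - 29784) - 65167) + 259/367 = (-29982 - 65167) + 259/367 = -95149 + 259/367 = -34919424/367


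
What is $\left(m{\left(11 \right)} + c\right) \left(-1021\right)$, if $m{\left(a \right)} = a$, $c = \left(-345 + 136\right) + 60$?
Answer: $140898$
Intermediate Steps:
$c = -149$ ($c = -209 + 60 = -149$)
$\left(m{\left(11 \right)} + c\right) \left(-1021\right) = \left(11 - 149\right) \left(-1021\right) = \left(-138\right) \left(-1021\right) = 140898$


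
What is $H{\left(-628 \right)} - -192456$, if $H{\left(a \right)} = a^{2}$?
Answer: $586840$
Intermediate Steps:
$H{\left(-628 \right)} - -192456 = \left(-628\right)^{2} - -192456 = 394384 + \left(-1087057 + 1279513\right) = 394384 + 192456 = 586840$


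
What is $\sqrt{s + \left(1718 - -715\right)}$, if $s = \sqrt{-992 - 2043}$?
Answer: $\sqrt{2433 + i \sqrt{3035}} \approx 49.329 + 0.5584 i$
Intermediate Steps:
$s = i \sqrt{3035}$ ($s = \sqrt{-3035} = i \sqrt{3035} \approx 55.091 i$)
$\sqrt{s + \left(1718 - -715\right)} = \sqrt{i \sqrt{3035} + \left(1718 - -715\right)} = \sqrt{i \sqrt{3035} + \left(1718 + 715\right)} = \sqrt{i \sqrt{3035} + 2433} = \sqrt{2433 + i \sqrt{3035}}$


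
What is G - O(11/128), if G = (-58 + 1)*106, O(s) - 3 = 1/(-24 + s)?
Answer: -18503617/3061 ≈ -6045.0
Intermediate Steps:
O(s) = 3 + 1/(-24 + s)
G = -6042 (G = -57*106 = -6042)
G - O(11/128) = -6042 - (-71 + 3*(11/128))/(-24 + 11/128) = -6042 - (-71 + 33/128)/(-3061/128) = -6042 - (-128)*(-9055)/(3061*128) = -6042 - 1*9055/3061 = -6042 - 9055/3061 = -18503617/3061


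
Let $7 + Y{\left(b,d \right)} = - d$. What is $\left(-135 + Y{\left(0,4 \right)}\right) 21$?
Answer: $-3066$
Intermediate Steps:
$Y{\left(b,d \right)} = -7 - d$
$\left(-135 + Y{\left(0,4 \right)}\right) 21 = \left(-135 - 11\right) 21 = \left(-146\right) 21 = -3066$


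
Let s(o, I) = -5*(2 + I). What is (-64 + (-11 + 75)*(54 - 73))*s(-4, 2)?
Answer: 25600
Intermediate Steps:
s(o, I) = -10 - 5*I
(-64 + (-11 + 75)*(54 - 73))*s(-4, 2) = (-64 + (-11 + 75)*(54 - 73))*(-10 - 5*2) = (-64 + 64*(-19))*(-10 - 10) = (-64 - 1216)*(-20) = -1280*(-20) = 25600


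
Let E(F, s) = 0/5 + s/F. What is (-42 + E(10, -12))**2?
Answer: 46656/25 ≈ 1866.2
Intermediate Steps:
E(F, s) = s/F (E(F, s) = 0*(1/5) + s/F = 0 + s/F = s/F)
(-42 + E(10, -12))**2 = (-42 - 12/10)**2 = (-42 - 12*1/10)**2 = (-42 - 6/5)**2 = (-216/5)**2 = 46656/25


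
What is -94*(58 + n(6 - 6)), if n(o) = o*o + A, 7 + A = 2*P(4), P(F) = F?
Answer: -5546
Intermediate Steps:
A = 1 (A = -7 + 2*4 = -7 + 8 = 1)
n(o) = 1 + o² (n(o) = o*o + 1 = o² + 1 = 1 + o²)
-94*(58 + n(6 - 6)) = -94*(58 + (1 + (6 - 6)²)) = -94*(58 + (1 + 0²)) = -94*(58 + (1 + 0)) = -94*(58 + 1) = -94*59 = -5546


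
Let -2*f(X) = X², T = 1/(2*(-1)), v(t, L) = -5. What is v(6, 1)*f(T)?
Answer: 5/8 ≈ 0.62500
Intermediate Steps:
T = -½ (T = 1/(-2) = -½ ≈ -0.50000)
f(X) = -X²/2
v(6, 1)*f(T) = -(-5)*(-½)²/2 = -(-5)/(2*4) = -5*(-⅛) = 5/8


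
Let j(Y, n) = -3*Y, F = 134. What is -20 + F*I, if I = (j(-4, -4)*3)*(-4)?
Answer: -19316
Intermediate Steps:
I = -144 (I = (-3*(-4)*3)*(-4) = (12*3)*(-4) = 36*(-4) = -144)
-20 + F*I = -20 + 134*(-144) = -20 - 19296 = -19316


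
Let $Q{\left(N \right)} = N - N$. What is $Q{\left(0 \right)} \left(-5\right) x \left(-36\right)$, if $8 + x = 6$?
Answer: $0$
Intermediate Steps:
$x = -2$ ($x = -8 + 6 = -2$)
$Q{\left(N \right)} = 0$
$Q{\left(0 \right)} \left(-5\right) x \left(-36\right) = 0 \left(-5\right) \left(-2\right) \left(-36\right) = 0 \left(-2\right) \left(-36\right) = 0 \left(-36\right) = 0$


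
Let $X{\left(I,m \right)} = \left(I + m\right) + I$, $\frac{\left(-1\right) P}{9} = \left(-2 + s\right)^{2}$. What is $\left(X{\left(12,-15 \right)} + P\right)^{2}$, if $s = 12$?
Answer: $793881$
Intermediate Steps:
$P = -900$ ($P = - 9 \left(-2 + 12\right)^{2} = - 9 \cdot 10^{2} = \left(-9\right) 100 = -900$)
$X{\left(I,m \right)} = m + 2 I$
$\left(X{\left(12,-15 \right)} + P\right)^{2} = \left(\left(-15 + 2 \cdot 12\right) - 900\right)^{2} = \left(\left(-15 + 24\right) - 900\right)^{2} = \left(9 - 900\right)^{2} = \left(-891\right)^{2} = 793881$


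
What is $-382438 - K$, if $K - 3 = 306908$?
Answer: $-689349$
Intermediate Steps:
$K = 306911$ ($K = 3 + 306908 = 306911$)
$-382438 - K = -382438 - 306911 = -689349$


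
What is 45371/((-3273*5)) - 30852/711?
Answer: -59683529/1292835 ≈ -46.165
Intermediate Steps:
45371/((-3273*5)) - 30852/711 = 45371/(-16365) - 30852*1/711 = 45371*(-1/16365) - 3428/79 = -45371/16365 - 3428/79 = -59683529/1292835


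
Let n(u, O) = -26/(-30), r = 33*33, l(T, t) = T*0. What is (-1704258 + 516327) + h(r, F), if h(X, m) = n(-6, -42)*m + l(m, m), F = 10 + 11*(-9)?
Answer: -17820122/15 ≈ -1.1880e+6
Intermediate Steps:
l(T, t) = 0
r = 1089
F = -89 (F = 10 - 99 = -89)
n(u, O) = 13/15 (n(u, O) = -26*(-1/30) = 13/15)
h(X, m) = 13*m/15 (h(X, m) = 13*m/15 + 0 = 13*m/15)
(-1704258 + 516327) + h(r, F) = (-1704258 + 516327) + (13/15)*(-89) = -1187931 - 1157/15 = -17820122/15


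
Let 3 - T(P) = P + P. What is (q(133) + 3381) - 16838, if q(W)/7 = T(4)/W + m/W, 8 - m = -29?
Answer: -255651/19 ≈ -13455.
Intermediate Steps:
T(P) = 3 - 2*P (T(P) = 3 - (P + P) = 3 - 2*P)
m = 37 (m = 8 - 1*(-29) = 8 + 29 = 37)
q(W) = 224/W (q(W) = 7*((3 - 2*4)/W + 37/W) = 7*((3 - 8)/W + 37/W) = 7*(-5/W + 37/W) = 7*(32/W) = 224/W)
(q(133) + 3381) - 16838 = (224/133 + 3381) - 16838 = (224*(1/133) + 3381) - 16838 = (32/19 + 3381) - 16838 = 64271/19 - 16838 = -255651/19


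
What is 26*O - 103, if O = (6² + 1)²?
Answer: 35491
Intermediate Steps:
O = 1369 (O = (36 + 1)² = 37² = 1369)
26*O - 103 = 26*1369 - 103 = 35594 - 103 = 35491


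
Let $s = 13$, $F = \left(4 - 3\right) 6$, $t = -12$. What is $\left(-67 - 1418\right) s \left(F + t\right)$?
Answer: $115830$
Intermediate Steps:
$F = 6$ ($F = 1 \cdot 6 = 6$)
$\left(-67 - 1418\right) s \left(F + t\right) = \left(-67 - 1418\right) 13 \left(6 - 12\right) = - 1485 \cdot 13 \left(-6\right) = \left(-1485\right) \left(-78\right) = 115830$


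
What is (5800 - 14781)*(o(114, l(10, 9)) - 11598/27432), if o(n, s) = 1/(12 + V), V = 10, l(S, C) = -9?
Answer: 170432437/50292 ≈ 3388.9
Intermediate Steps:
o(n, s) = 1/22 (o(n, s) = 1/(12 + 10) = 1/22)
(5800 - 14781)*(o(114, l(10, 9)) - 11598/27432) = (5800 - 14781)*(1/22 - 11598/27432) = -8981*(1/22 - 11598*1/27432) = -8981*(1/22 - 1933/4572) = -8981*(-18977/50292) = 170432437/50292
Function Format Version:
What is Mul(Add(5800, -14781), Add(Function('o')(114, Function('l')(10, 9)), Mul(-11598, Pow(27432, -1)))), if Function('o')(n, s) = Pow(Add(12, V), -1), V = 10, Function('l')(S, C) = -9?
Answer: Rational(170432437, 50292) ≈ 3388.9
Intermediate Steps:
Function('o')(n, s) = Rational(1, 22) (Function('o')(n, s) = Pow(Add(12, 10), -1) = Pow(22, -1) = Rational(1, 22))
Mul(Add(5800, -14781), Add(Function('o')(114, Function('l')(10, 9)), Mul(-11598, Pow(27432, -1)))) = Mul(Add(5800, -14781), Add(Rational(1, 22), Mul(-11598, Pow(27432, -1)))) = Mul(-8981, Add(Rational(1, 22), Mul(-11598, Rational(1, 27432)))) = Mul(-8981, Add(Rational(1, 22), Rational(-1933, 4572))) = Mul(-8981, Rational(-18977, 50292)) = Rational(170432437, 50292)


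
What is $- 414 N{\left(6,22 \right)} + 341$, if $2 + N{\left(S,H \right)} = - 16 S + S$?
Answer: $38429$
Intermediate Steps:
$N{\left(S,H \right)} = -2 - 15 S$ ($N{\left(S,H \right)} = -2 + \left(- 16 S + S\right) = -2 - 15 S$)
$- 414 N{\left(6,22 \right)} + 341 = - 414 \left(-2 - 90\right) + 341 = \left(-414\right) \left(-92\right) + 341 = 38088 + 341 = 38429$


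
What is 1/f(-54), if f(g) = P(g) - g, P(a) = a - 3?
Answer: -⅓ ≈ -0.33333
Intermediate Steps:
P(a) = -3 + a
f(g) = -3 (f(g) = (-3 + g) - g = -3)
1/f(-54) = 1/(-3) = -⅓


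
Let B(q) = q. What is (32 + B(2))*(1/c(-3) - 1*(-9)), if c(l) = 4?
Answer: 629/2 ≈ 314.50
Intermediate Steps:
(32 + B(2))*(1/c(-3) - 1*(-9)) = (32 + 2)*(1/4 - 1*(-9)) = 34*(1/4 + 9) = 34*(37/4) = 629/2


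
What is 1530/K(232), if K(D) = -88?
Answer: -765/44 ≈ -17.386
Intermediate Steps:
1530/K(232) = 1530/(-88) = 1530*(-1/88) = -765/44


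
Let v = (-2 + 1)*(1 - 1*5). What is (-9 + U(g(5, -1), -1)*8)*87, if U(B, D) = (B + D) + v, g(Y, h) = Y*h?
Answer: -2175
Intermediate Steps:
v = 4 (v = -(1 - 5) = -1*(-4) = 4)
U(B, D) = 4 + B + D (U(B, D) = (B + D) + 4 = 4 + B + D)
(-9 + U(g(5, -1), -1)*8)*87 = (-9 + (4 + 5*(-1) - 1)*8)*87 = (-9 + (4 - 5 - 1)*8)*87 = (-9 - 2*8)*87 = (-9 - 16)*87 = -25*87 = -2175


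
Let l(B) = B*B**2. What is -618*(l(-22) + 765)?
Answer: 6107694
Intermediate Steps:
l(B) = B**3
-618*(l(-22) + 765) = -618*((-22)**3 + 765) = -618*(-10648 + 765) = -618*(-9883) = 6107694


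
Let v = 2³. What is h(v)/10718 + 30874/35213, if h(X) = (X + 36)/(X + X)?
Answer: 57565977/65637032 ≈ 0.87704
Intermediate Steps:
v = 8
h(X) = (36 + X)/(2*X) (h(X) = (36 + X)/((2*X)) = (36 + X)*(1/(2*X)) = (36 + X)/(2*X))
h(v)/10718 + 30874/35213 = ((½)*(36 + 8)/8)/10718 + 30874/35213 = ((½)*(⅛)*44)*(1/10718) + 30874*(1/35213) = (11/4)*(1/10718) + 30874/35213 = 11/42872 + 30874/35213 = 57565977/65637032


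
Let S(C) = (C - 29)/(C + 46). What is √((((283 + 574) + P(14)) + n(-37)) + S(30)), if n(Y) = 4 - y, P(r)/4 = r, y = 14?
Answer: √1303951/38 ≈ 30.050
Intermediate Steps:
P(r) = 4*r
S(C) = (-29 + C)/(46 + C)
n(Y) = -10 (n(Y) = 4 - 1*14 = 4 - 14 = -10)
√((((283 + 574) + P(14)) + n(-37)) + S(30)) = √((((283 + 574) + 4*14) - 10) + (-29 + 30)/(46 + 30)) = √(((857 + 56) - 10) + 1/76) = √((913 - 10) + (1/76)*1) = √(903 + 1/76) = √(68629/76) = √1303951/38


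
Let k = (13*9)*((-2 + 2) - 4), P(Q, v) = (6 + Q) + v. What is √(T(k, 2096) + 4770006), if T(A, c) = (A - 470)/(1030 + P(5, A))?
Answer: 50*√626452305/573 ≈ 2184.0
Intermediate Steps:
P(Q, v) = 6 + Q + v
k = -468 (k = 117*(0 - 4) = 117*(-4) = -468)
T(A, c) = (-470 + A)/(1041 + A) (T(A, c) = (A - 470)/(1030 + (6 + 5 + A)) = (-470 + A)/(1030 + (11 + A)) = (-470 + A)/(1041 + A))
√(T(k, 2096) + 4770006) = √((-470 - 468)/(1041 - 468) + 4770006) = √(-938/573 + 4770006) = √(2733212500/573) = 50*√626452305/573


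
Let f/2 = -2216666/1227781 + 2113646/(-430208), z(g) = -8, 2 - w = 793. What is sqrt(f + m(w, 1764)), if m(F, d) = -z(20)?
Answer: I*sqrt(5925414852404922140542)/33012575528 ≈ 2.3317*I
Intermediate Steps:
w = -791 (w = 2 - 1*793 = 2 - 793 = -791)
m(F, d) = 8 (m(F, d) = -1*(-8) = 8)
f = -1774360923027/132050302112 (f = 2*(-2216666/1227781 + 2113646/(-430208)) = 2*(-2216666*1/1227781 + 2113646*(-1/430208)) = 2*(-2216666/1227781 - 1056823/215104) = 2*(-1774360923027/264100604224) = -1774360923027/132050302112 ≈ -13.437)
sqrt(f + m(w, 1764)) = sqrt(-1774360923027/132050302112 + 8) = sqrt(-717958506131/132050302112) = I*sqrt(5925414852404922140542)/33012575528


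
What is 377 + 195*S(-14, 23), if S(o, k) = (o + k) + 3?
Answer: 2717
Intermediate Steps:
S(o, k) = 3 + k + o (S(o, k) = (k + o) + 3 = 3 + k + o)
377 + 195*S(-14, 23) = 377 + 195*(3 + 23 - 14) = 377 + 195*12 = 377 + 2340 = 2717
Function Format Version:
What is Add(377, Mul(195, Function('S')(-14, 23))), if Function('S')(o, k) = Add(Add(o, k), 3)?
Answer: 2717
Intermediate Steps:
Function('S')(o, k) = Add(3, k, o) (Function('S')(o, k) = Add(Add(k, o), 3) = Add(3, k, o))
Add(377, Mul(195, Function('S')(-14, 23))) = Add(377, Mul(195, Add(3, 23, -14))) = Add(377, Mul(195, 12)) = Add(377, 2340) = 2717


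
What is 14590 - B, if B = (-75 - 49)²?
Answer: -786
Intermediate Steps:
B = 15376 (B = (-124)² = 15376)
14590 - B = 14590 - 1*15376 = 14590 - 15376 = -786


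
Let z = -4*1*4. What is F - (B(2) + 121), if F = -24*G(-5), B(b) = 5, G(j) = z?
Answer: 258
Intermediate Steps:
z = -16 (z = -4*4 = -16)
G(j) = -16
F = 384 (F = -24*(-16) = 384)
F - (B(2) + 121) = 384 - (5 + 121) = 384 - 1*126 = 384 - 126 = 258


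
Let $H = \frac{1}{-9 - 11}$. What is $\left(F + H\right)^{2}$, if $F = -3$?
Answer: $\frac{3721}{400} \approx 9.3025$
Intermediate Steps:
$H = - \frac{1}{20}$ ($H = \frac{1}{-20} = - \frac{1}{20} \approx -0.05$)
$\left(F + H\right)^{2} = \left(-3 - \frac{1}{20}\right)^{2} = \left(- \frac{61}{20}\right)^{2} = \frac{3721}{400}$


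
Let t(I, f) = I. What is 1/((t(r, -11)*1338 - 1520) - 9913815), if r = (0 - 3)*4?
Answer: -1/9931391 ≈ -1.0069e-7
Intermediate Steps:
r = -12 (r = -3*4 = -12)
1/((t(r, -11)*1338 - 1520) - 9913815) = 1/((-12*1338 - 1520) - 9913815) = 1/((-16056 - 1520) - 9913815) = 1/(-17576 - 9913815) = 1/(-9931391) = -1/9931391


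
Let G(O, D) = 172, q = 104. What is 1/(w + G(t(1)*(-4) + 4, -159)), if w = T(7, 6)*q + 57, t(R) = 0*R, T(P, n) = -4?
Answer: -1/187 ≈ -0.0053476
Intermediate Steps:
t(R) = 0
w = -359 (w = -4*104 + 57 = -416 + 57 = -359)
1/(w + G(t(1)*(-4) + 4, -159)) = 1/(-359 + 172) = 1/(-187) = -1/187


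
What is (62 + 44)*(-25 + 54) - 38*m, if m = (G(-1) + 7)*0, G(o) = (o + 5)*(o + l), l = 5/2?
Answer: 3074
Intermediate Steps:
l = 5/2 (l = 5*(1/2) = 5/2 ≈ 2.5000)
G(o) = (5 + o)*(5/2 + o) (G(o) = (o + 5)*(o + 5/2) = (5 + o)*(5/2 + o))
m = 0 (m = ((25/2 + (-1)**2 + (15/2)*(-1)) + 7)*0 = ((25/2 + 1 - 15/2) + 7)*0 = (6 + 7)*0 = 13*0 = 0)
(62 + 44)*(-25 + 54) - 38*m = (62 + 44)*(-25 + 54) - 38*0 = 106*29 + 0 = 3074 + 0 = 3074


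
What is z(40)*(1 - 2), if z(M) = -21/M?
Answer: 21/40 ≈ 0.52500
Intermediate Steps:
z(40)*(1 - 2) = (-21/40)*(1 - 2) = -21*1/40*(-1) = -21/40*(-1) = 21/40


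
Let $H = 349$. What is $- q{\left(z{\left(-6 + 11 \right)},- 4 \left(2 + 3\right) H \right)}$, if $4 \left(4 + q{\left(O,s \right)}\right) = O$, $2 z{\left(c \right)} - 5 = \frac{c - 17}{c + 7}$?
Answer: $\frac{7}{2} \approx 3.5$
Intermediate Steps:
$z{\left(c \right)} = \frac{5}{2} + \frac{-17 + c}{2 \left(7 + c\right)}$ ($z{\left(c \right)} = \frac{5}{2} + \frac{\left(c - 17\right) \frac{1}{c + 7}}{2} = \frac{5}{2} + \frac{\left(-17 + c\right) \frac{1}{7 + c}}{2} = \frac{5}{2} + \frac{\frac{1}{7 + c} \left(-17 + c\right)}{2} = \frac{5}{2} + \frac{-17 + c}{2 \left(7 + c\right)}$)
$q{\left(O,s \right)} = -4 + \frac{O}{4}$
$- q{\left(z{\left(-6 + 11 \right)},- 4 \left(2 + 3\right) H \right)} = - (-4 + \frac{3 \frac{1}{7 + \left(-6 + 11\right)} \left(3 + \left(-6 + 11\right)\right)}{4}) = - (-4 + \frac{3 \frac{1}{7 + 5} \left(3 + 5\right)}{4}) = - (-4 + \frac{3 \cdot \frac{1}{12} \cdot 8}{4}) = - (-4 + \frac{1}{4} \cdot 2) = - (-4 + \frac{1}{2}) = \left(-1\right) \left(- \frac{7}{2}\right) = \frac{7}{2}$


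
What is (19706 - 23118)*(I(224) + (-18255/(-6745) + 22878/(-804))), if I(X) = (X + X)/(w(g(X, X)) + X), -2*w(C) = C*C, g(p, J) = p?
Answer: 882021388690/10032513 ≈ 87916.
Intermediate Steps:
w(C) = -C²/2 (w(C) = -C*C/2 = -C²/2)
I(X) = 2*X/(X - X²/2) (I(X) = (X + X)/(-X²/2 + X) = (2*X)/(X - X²/2) = 2*X/(X - X²/2))
(19706 - 23118)*(I(224) + (-18255/(-6745) + 22878/(-804))) = (19706 - 23118)*(-4/(-2 + 224) + (-18255/(-6745) + 22878/(-804))) = -3412*(-4/222 + (-18255*(-1/6745) + 22878*(-1/804))) = -3412*(-4*1/222 + (3651/1349 - 3813/134)) = -3412*(-2/111 - 4654503/180766) = -3412*(-517011365/20065026) = 882021388690/10032513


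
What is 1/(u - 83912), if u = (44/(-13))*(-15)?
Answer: -13/1090196 ≈ -1.1924e-5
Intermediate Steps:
u = 660/13 (u = (44*(-1/13))*(-15) = -44/13*(-15) = 660/13 ≈ 50.769)
1/(u - 83912) = 1/(660/13 - 83912) = 1/(-1090196/13) = -13/1090196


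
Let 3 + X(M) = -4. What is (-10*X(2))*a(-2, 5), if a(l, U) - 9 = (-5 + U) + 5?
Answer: 980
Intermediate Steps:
a(l, U) = 9 + U (a(l, U) = 9 + ((-5 + U) + 5) = 9 + U)
X(M) = -7 (X(M) = -3 - 4 = -7)
(-10*X(2))*a(-2, 5) = (-10*(-7))*(9 + 5) = 70*14 = 980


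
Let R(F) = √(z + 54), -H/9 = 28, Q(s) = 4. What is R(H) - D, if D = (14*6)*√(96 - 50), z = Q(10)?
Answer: √58 - 84*√46 ≈ -562.10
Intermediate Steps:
z = 4
D = 84*√46 ≈ 569.72
H = -252 (H = -9*28 = -252)
R(F) = √58 (R(F) = √(4 + 54) = √58)
R(H) - D = √58 - 84*√46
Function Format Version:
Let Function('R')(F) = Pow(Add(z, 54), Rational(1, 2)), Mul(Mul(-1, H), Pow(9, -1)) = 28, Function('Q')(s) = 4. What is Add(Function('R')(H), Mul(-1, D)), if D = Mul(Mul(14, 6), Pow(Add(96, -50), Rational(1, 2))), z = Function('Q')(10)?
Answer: Add(Pow(58, Rational(1, 2)), Mul(-84, Pow(46, Rational(1, 2)))) ≈ -562.10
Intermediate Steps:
z = 4
D = Mul(84, Pow(46, Rational(1, 2))) ≈ 569.72
H = -252 (H = Mul(-9, 28) = -252)
Function('R')(F) = Pow(58, Rational(1, 2)) (Function('R')(F) = Pow(Add(4, 54), Rational(1, 2)) = Pow(58, Rational(1, 2)))
Add(Function('R')(H), Mul(-1, D)) = Add(Pow(58, Rational(1, 2)), Mul(-1, Mul(84, Pow(46, Rational(1, 2))))) = Add(Pow(58, Rational(1, 2)), Mul(-84, Pow(46, Rational(1, 2))))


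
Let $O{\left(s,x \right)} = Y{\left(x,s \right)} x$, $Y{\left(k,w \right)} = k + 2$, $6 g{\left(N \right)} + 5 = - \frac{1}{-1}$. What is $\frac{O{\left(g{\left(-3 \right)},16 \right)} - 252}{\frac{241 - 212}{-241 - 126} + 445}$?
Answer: $\frac{6606}{81643} \approx 0.080913$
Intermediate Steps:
$g{\left(N \right)} = - \frac{2}{3}$ ($g{\left(N \right)} = - \frac{5}{6} + \frac{\left(-1\right) \frac{1}{-1}}{6} = - \frac{5}{6} + \frac{\left(-1\right) \left(-1\right)}{6} = - \frac{5}{6} + \frac{1}{6} \cdot 1 = - \frac{5}{6} + \frac{1}{6} = - \frac{2}{3}$)
$Y{\left(k,w \right)} = 2 + k$
$O{\left(s,x \right)} = x \left(2 + x\right)$ ($O{\left(s,x \right)} = \left(2 + x\right) x = x \left(2 + x\right)$)
$\frac{O{\left(g{\left(-3 \right)},16 \right)} - 252}{\frac{241 - 212}{-241 - 126} + 445} = \frac{16 \left(2 + 16\right) - 252}{\frac{241 - 212}{-241 - 126} + 445} = \frac{16 \cdot 18 - 252}{\frac{29}{-367} + 445} = \frac{288 - 252}{29 \left(- \frac{1}{367}\right) + 445} = \frac{36}{- \frac{29}{367} + 445} = \frac{36}{\frac{163286}{367}} = 36 \cdot \frac{367}{163286} = \frac{6606}{81643}$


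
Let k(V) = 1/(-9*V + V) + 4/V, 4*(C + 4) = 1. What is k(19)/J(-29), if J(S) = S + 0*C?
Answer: -31/4408 ≈ -0.0070327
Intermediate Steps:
C = -15/4 (C = -4 + (¼)*1 = -4 + ¼ = -15/4 ≈ -3.7500)
J(S) = S (J(S) = S + 0*(-15/4) = S + 0 = S)
k(V) = 31/(8*V) (k(V) = 1/(-8*V) + 4/V = 1*(-1/(8*V)) + 4/V = -1/(8*V) + 4/V = 31/(8*V))
k(19)/J(-29) = ((31/8)/19)/(-29) = ((31/8)*(1/19))*(-1/29) = (31/152)*(-1/29) = -31/4408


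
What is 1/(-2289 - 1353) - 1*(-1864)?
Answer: 6788687/3642 ≈ 1864.0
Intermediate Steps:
1/(-2289 - 1353) - 1*(-1864) = 1/(-3642) + 1864 = -1/3642 + 1864 = 6788687/3642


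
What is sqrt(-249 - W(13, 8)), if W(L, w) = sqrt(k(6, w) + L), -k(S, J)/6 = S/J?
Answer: sqrt(-996 - 2*sqrt(34))/2 ≈ 15.872*I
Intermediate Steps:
k(S, J) = -6*S/J
W(L, w) = sqrt(L - 36/w) (W(L, w) = sqrt(-6*6/w + L) = sqrt(-36/w + L) = sqrt(L - 36/w))
sqrt(-249 - W(13, 8)) = sqrt(-249 - sqrt(13 - 36/8)) = sqrt(-249 - sqrt(13 - 36*1/8)) = sqrt(-249 - sqrt(13 - 9/2)) = sqrt(-249 - sqrt(17/2)) = sqrt(-249 - sqrt(34)/2)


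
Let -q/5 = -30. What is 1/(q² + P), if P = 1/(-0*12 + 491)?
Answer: 491/11047501 ≈ 4.4444e-5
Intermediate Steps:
q = 150 (q = -5*(-30) = 150)
P = 1/491 (P = 1/(-1*0 + 491) = 1/(0 + 491) = 1/491 ≈ 0.0020367)
1/(q² + P) = 1/(150² + 1/491) = 1/(22500 + 1/491) = 1/(11047501/491) = 491/11047501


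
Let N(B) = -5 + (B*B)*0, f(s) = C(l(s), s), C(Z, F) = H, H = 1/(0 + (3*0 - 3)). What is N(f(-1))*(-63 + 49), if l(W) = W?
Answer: 70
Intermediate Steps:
H = -⅓ (H = 1/(0 + (0 - 3)) = 1/(0 - 3) = 1/(-3) = -⅓ ≈ -0.33333)
C(Z, F) = -⅓
f(s) = -⅓
N(B) = -5 (N(B) = -5 + B²*0 = -5 + 0 = -5)
N(f(-1))*(-63 + 49) = -5*(-63 + 49) = -5*(-14) = 70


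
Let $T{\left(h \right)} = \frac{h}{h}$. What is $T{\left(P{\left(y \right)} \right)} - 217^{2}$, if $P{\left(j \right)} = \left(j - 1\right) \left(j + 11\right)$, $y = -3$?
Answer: $-47088$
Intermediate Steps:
$P{\left(j \right)} = \left(-1 + j\right) \left(11 + j\right)$
$T{\left(h \right)} = 1$
$T{\left(P{\left(y \right)} \right)} - 217^{2} = 1 - 217^{2} = 1 - 47089 = -47088$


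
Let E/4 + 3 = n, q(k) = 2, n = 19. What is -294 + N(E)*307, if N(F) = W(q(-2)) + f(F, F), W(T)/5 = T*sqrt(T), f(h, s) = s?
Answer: 19354 + 3070*sqrt(2) ≈ 23696.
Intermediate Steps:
W(T) = 5*T**(3/2) (W(T) = 5*(T*sqrt(T)) = 5*T**(3/2))
E = 64 (E = -12 + 4*19 = -12 + 76 = 64)
N(F) = F + 10*sqrt(2) (N(F) = 5*2**(3/2) + F = 5*(2*sqrt(2)) + F = 10*sqrt(2) + F = F + 10*sqrt(2))
-294 + N(E)*307 = -294 + (64 + 10*sqrt(2))*307 = -294 + (19648 + 3070*sqrt(2)) = 19354 + 3070*sqrt(2)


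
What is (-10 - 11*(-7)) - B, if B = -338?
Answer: 405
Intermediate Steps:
(-10 - 11*(-7)) - B = (-10 - 11*(-7)) - 1*(-338) = (-10 + 77) + 338 = 67 + 338 = 405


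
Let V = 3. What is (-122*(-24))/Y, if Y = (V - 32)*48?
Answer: -61/29 ≈ -2.1034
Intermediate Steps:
Y = -1392 (Y = (3 - 32)*48 = -29*48 = -1392)
(-122*(-24))/Y = -122*(-24)/(-1392) = 2928*(-1/1392) = -61/29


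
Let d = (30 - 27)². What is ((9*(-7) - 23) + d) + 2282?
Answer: 2205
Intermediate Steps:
d = 9 (d = 3² = 9)
((9*(-7) - 23) + d) + 2282 = ((9*(-7) - 23) + 9) + 2282 = ((-63 - 23) + 9) + 2282 = (-86 + 9) + 2282 = -77 + 2282 = 2205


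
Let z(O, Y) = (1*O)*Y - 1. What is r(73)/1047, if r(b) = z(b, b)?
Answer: 1776/349 ≈ 5.0888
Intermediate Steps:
z(O, Y) = -1 + O*Y (z(O, Y) = O*Y - 1 = -1 + O*Y)
r(b) = -1 + b² (r(b) = -1 + b*b = -1 + b²)
r(73)/1047 = (-1 + 73²)/1047 = (-1 + 5329)*(1/1047) = 5328*(1/1047) = 1776/349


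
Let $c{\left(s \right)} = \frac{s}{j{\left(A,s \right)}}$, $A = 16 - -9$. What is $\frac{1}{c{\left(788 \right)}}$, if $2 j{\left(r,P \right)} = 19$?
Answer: $\frac{19}{1576} \approx 0.012056$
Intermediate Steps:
$A = 25$ ($A = 16 + 9 = 25$)
$j{\left(r,P \right)} = \frac{19}{2}$ ($j{\left(r,P \right)} = \frac{1}{2} \cdot 19 = \frac{19}{2}$)
$c{\left(s \right)} = \frac{2 s}{19}$ ($c{\left(s \right)} = \frac{s}{\frac{19}{2}} = s \frac{2}{19} = \frac{2 s}{19}$)
$\frac{1}{c{\left(788 \right)}} = \frac{1}{\frac{2}{19} \cdot 788} = \frac{1}{\frac{1576}{19}} = \frac{19}{1576}$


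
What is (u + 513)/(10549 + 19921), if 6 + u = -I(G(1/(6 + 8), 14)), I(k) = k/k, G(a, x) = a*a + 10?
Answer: 23/1385 ≈ 0.016607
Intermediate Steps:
G(a, x) = 10 + a² (G(a, x) = a² + 10 = 10 + a²)
I(k) = 1
u = -7 (u = -6 - 1*1 = -6 - 1 = -7)
(u + 513)/(10549 + 19921) = (-7 + 513)/(10549 + 19921) = 506/30470 = 506*(1/30470) = 23/1385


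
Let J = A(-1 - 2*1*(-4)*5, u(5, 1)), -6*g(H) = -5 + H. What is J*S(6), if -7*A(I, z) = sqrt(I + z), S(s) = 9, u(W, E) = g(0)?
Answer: -3*sqrt(1434)/14 ≈ -8.1146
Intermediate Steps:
g(H) = 5/6 - H/6 (g(H) = -(-5 + H)/6 = 5/6 - H/6)
u(W, E) = 5/6 (u(W, E) = 5/6 - 1/6*0 = 5/6 + 0 = 5/6)
A(I, z) = -sqrt(I + z)/7
J = -sqrt(1434)/42 (J = -sqrt((-1 - 2*1*(-4)*5) + 5/6)/7 = -sqrt((-1 - (-8)*5) + 5/6)/7 = -sqrt((-1 - 2*(-20)) + 5/6)/7 = -sqrt((-1 + 40) + 5/6)/7 = -sqrt(39 + 5/6)/7 = -sqrt(1434)/42 ≈ -0.90162)
J*S(6) = -sqrt(1434)/42*9 = -3*sqrt(1434)/14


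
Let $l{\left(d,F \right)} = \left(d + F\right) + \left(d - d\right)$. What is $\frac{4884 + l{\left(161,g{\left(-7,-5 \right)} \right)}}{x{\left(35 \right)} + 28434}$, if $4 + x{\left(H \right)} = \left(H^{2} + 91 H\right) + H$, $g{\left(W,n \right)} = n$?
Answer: $\frac{1008}{6575} \approx 0.15331$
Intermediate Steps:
$l{\left(d,F \right)} = F + d$ ($l{\left(d,F \right)} = \left(F + d\right) + 0 = F + d$)
$x{\left(H \right)} = -4 + H^{2} + 92 H$ ($x{\left(H \right)} = -4 + \left(\left(H^{2} + 91 H\right) + H\right) = -4 + \left(H^{2} + 92 H\right) = -4 + H^{2} + 92 H$)
$\frac{4884 + l{\left(161,g{\left(-7,-5 \right)} \right)}}{x{\left(35 \right)} + 28434} = \frac{4884 + \left(-5 + 161\right)}{\left(-4 + 35^{2} + 92 \cdot 35\right) + 28434} = \frac{4884 + 156}{\left(-4 + 1225 + 3220\right) + 28434} = \frac{5040}{4441 + 28434} = \frac{5040}{32875} = 5040 \cdot \frac{1}{32875} = \frac{1008}{6575}$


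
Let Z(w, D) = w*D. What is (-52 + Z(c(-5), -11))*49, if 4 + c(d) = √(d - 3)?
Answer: -392 - 1078*I*√2 ≈ -392.0 - 1524.5*I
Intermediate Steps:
c(d) = -4 + √(-3 + d) (c(d) = -4 + √(d - 3) = -4 + √(-3 + d))
Z(w, D) = D*w
(-52 + Z(c(-5), -11))*49 = (-52 - 11*(-4 + √(-3 - 5)))*49 = (-52 - 11*(-4 + √(-8)))*49 = (-52 - 11*(-4 + 2*I*√2))*49 = (-52 + (44 - 22*I*√2))*49 = (-8 - 22*I*√2)*49 = -392 - 1078*I*√2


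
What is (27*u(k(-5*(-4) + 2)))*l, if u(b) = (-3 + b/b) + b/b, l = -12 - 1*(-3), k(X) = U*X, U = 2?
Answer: 243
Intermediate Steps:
k(X) = 2*X
l = -9 (l = -12 + 3 = -9)
u(b) = -1 (u(b) = (-3 + 1) + 1 = -2 + 1 = -1)
(27*u(k(-5*(-4) + 2)))*l = (27*(-1))*(-9) = -27*(-9) = 243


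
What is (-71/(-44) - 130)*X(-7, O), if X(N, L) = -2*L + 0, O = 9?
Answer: 50841/22 ≈ 2311.0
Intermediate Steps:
X(N, L) = -2*L
(-71/(-44) - 130)*X(-7, O) = (-71/(-44) - 130)*(-2*9) = (-71*(-1/44) - 130)*(-18) = (71/44 - 130)*(-18) = -5649/44*(-18) = 50841/22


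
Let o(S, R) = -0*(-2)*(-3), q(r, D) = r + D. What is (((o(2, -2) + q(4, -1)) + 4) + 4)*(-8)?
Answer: -88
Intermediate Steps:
q(r, D) = D + r
o(S, R) = 0 (o(S, R) = -0*(-3) = -1*0 = 0)
(((o(2, -2) + q(4, -1)) + 4) + 4)*(-8) = (((0 + (-1 + 4)) + 4) + 4)*(-8) = (((0 + 3) + 4) + 4)*(-8) = ((3 + 4) + 4)*(-8) = (7 + 4)*(-8) = 11*(-8) = -88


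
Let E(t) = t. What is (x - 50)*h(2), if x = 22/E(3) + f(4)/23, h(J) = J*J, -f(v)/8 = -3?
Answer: -11488/69 ≈ -166.49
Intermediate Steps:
f(v) = 24 (f(v) = -8*(-3) = 24)
h(J) = J²
x = 578/69 (x = 22/3 + 24/23 = 578/69 ≈ 8.3768)
(x - 50)*h(2) = (578/69 - 50)*2² = -2872/69*4 = -11488/69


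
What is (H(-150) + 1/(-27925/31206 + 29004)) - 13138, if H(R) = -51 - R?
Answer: -11801219420855/905070899 ≈ -13039.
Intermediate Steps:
(H(-150) + 1/(-27925/31206 + 29004)) - 13138 = ((-51 - 1*(-150)) + 1/(-27925/31206 + 29004)) - 13138 = ((-51 + 150) + 1/(-27925*1/31206 + 29004)) - 13138 = (99 + 1/(-27925/31206 + 29004)) - 13138 = (99 + 1/(905070899/31206)) - 13138 = (99 + 31206/905070899) - 13138 = 89602050207/905070899 - 13138 = -11801219420855/905070899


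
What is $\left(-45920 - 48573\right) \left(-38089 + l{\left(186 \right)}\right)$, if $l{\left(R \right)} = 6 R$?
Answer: $3493689689$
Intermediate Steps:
$\left(-45920 - 48573\right) \left(-38089 + l{\left(186 \right)}\right) = \left(-45920 - 48573\right) \left(-38089 + 6 \cdot 186\right) = - 94493 \left(-38089 + 1116\right) = \left(-94493\right) \left(-36973\right) = 3493689689$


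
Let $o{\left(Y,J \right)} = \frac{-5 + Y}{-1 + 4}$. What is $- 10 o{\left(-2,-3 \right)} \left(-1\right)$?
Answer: $- \frac{70}{3} \approx -23.333$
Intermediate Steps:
$o{\left(Y,J \right)} = - \frac{5}{3} + \frac{Y}{3}$ ($o{\left(Y,J \right)} = \frac{-5 + Y}{3} = \left(-5 + Y\right) \frac{1}{3} = - \frac{5}{3} + \frac{Y}{3}$)
$- 10 o{\left(-2,-3 \right)} \left(-1\right) = - 10 \left(- \frac{5}{3} + \frac{1}{3} \left(-2\right)\right) \left(-1\right) = - 10 \left(- \frac{5}{3} - \frac{2}{3}\right) \left(-1\right) = \left(-10\right) \left(- \frac{7}{3}\right) \left(-1\right) = \frac{70}{3} \left(-1\right) = - \frac{70}{3}$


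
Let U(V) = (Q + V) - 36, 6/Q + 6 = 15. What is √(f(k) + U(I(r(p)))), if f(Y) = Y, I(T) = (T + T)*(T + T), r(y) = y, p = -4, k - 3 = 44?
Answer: √681/3 ≈ 8.6987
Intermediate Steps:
k = 47 (k = 3 + 44 = 47)
Q = ⅔ (Q = 6/(-6 + 15) = 6/9 = 6*(⅑) = ⅔ ≈ 0.66667)
I(T) = 4*T² (I(T) = (2*T)*(2*T) = 4*T²)
U(V) = -106/3 + V (U(V) = (⅔ + V) - 36 = -106/3 + V)
√(f(k) + U(I(r(p)))) = √(47 + (-106/3 + 4*(-4)²)) = √(47 + (-106/3 + 4*16)) = √(47 + (-106/3 + 64)) = √(47 + 86/3) = √(227/3) = √681/3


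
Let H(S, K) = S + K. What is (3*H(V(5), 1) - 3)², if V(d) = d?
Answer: 225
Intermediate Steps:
H(S, K) = K + S
(3*H(V(5), 1) - 3)² = (3*(1 + 5) - 3)² = (3*6 - 3)² = (18 - 3)² = 15² = 225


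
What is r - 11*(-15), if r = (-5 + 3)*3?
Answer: 159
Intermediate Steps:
r = -6 (r = -2*3 = -6)
r - 11*(-15) = -6 - 11*(-15) = -6 + 165 = 159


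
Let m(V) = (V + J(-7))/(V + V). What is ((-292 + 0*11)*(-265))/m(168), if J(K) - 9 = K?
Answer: 2599968/17 ≈ 1.5294e+5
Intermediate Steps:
J(K) = 9 + K
m(V) = (2 + V)/(2*V) (m(V) = (V + (9 - 7))/(V + V) = (V + 2)/((2*V)) = (2 + V)*(1/(2*V)) = (2 + V)/(2*V))
((-292 + 0*11)*(-265))/m(168) = ((-292 + 0*11)*(-265))/(((1/2)*(2 + 168)/168)) = ((-292 + 0)*(-265))/(((1/2)*(1/168)*170)) = (-292*(-265))/(85/168) = 77380*(168/85) = 2599968/17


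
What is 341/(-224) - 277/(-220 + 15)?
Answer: -7857/45920 ≈ -0.17110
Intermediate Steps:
341/(-224) - 277/(-220 + 15) = 341*(-1/224) - 277/(-205) = -341/224 - 277*(-1/205) = -341/224 + 277/205 = -7857/45920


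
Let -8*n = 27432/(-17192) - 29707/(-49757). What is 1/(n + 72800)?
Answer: 427711172/31137426709805 ≈ 1.3736e-5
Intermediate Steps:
n = 53388205/427711172 (n = -(27432/(-17192) - 29707/(-49757))/8 = -(27432*(-1/17192) - 29707*(-1/49757))/8 = -(-3429/2149 + 29707/49757)/8 = -1/8*(-106776410/106927793) = 53388205/427711172 ≈ 0.12482)
1/(n + 72800) = 1/(53388205/427711172 + 72800) = 1/(31137426709805/427711172) = 427711172/31137426709805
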